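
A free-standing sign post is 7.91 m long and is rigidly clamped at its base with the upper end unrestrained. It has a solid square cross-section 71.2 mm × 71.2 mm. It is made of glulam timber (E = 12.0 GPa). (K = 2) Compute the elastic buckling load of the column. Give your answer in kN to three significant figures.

I = a⁴/12 = 71.2⁴/12 = 2.142×10^6 mm⁴
I = 2.142×10^6 mm⁴ = 2.142×10^-6 m⁴
Effective length L_e = K·L = 2 × 7.91 = 15.82 m
P_cr = π²EI / L_e² = π² × 12.0×10⁹ × 2.142×10^-6 / 15.82² = 1.013×10^3 N

P_cr ≈ 1.01 kN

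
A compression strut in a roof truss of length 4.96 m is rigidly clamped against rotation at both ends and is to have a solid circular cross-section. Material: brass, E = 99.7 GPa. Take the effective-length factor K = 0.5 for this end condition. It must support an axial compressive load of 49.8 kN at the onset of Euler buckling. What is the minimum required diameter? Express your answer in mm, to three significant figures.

L_e = K·L = 0.5 × 4.96 = 2.480 m
Required I = P_cr·L_e²/(π²E) = 4.980×10^4 × 2.480² / (π² × 9.97×10^10) = 3.113×10^-7 m⁴
I_req = 3.113×10^5 mm⁴
Solid circle: I = πd⁴/64  ⇒  d = (64I/π)^(1/4) = (64×3.113×10^5/π)^(1/4) = 50.2 mm

d ≈ 50.2 mm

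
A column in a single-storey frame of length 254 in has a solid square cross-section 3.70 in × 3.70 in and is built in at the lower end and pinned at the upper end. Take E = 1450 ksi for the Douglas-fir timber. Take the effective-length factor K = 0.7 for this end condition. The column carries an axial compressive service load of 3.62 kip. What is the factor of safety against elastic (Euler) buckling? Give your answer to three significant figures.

n ≈ 1.95

I = a⁴/12 = 3.70⁴/12 = 15.62 in⁴
Effective length L_e = K·L = 0.7 × 254 = 177.8 in
P_cr = π²EI / L_e² = π² × 1450×10³ × 15.62 / 177.8² = 7.070×10^3 lb
Factor of safety n = P_cr / P = 7.0702 / 3.62 = 1.95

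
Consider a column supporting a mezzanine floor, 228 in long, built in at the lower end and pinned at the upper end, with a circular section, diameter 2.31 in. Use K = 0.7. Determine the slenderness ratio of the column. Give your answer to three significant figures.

λ ≈ 276

I = πd⁴/64 = π×2.31⁴/64 = 1.398 in⁴
A = 4.191 in²;  r_min = √(I/A) = √(1.398/4.191) = 0.5775 in
L_e = K·L = 0.7 × 228 = 159.6 in
λ = L_e / r_min = 159.60 / 0.5775 = 276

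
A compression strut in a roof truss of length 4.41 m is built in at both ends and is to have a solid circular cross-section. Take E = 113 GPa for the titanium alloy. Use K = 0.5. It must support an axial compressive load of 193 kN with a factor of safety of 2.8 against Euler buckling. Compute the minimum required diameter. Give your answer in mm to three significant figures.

Required P_cr = n·P = 2.8 × 193 = 540.4 kN
L_e = K·L = 0.5 × 4.41 = 2.205 m
Required I = P_cr·L_e²/(π²E) = 5.404×10^5 × 2.205² / (π² × 1.13×10^11) = 2.356×10^-6 m⁴
I_req = 2.356×10^6 mm⁴
Solid circle: I = πd⁴/64  ⇒  d = (64I/π)^(1/4) = (64×2.356×10^6/π)^(1/4) = 83.2 mm

d ≈ 83.2 mm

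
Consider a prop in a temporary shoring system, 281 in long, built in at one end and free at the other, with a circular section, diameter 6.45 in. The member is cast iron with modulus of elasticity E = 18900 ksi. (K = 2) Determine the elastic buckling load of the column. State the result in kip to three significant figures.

I = πd⁴/64 = π×6.45⁴/64 = 84.96 in⁴
Effective length L_e = K·L = 2 × 281 = 562.0 in
P_cr = π²EI / L_e² = π² × 18900×10³ × 84.96 / 562.0² = 5.018×10^4 lb

P_cr ≈ 50.2 kip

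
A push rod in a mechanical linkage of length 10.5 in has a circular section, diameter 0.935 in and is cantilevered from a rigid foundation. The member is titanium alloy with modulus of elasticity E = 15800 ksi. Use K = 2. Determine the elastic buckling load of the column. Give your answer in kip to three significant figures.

I = πd⁴/64 = π×0.935⁴/64 = 3.752×10^-2 in⁴
Effective length L_e = K·L = 2 × 10.5 = 21.00 in
P_cr = π²EI / L_e² = π² × 15800×10³ × 3.752×10^-2 / 21.00² = 1.327×10^4 lb

P_cr ≈ 13.3 kip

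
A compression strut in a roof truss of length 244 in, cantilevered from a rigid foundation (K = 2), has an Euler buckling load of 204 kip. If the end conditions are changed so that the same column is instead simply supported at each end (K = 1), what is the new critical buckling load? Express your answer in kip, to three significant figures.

P_cr ∝ 1/K², so P_cr,new = P_cr,old × (K_old/K_new)² = 204 × (2/1)²
= 204 × 4.000 = 816 kip

P_cr ≈ 816 kip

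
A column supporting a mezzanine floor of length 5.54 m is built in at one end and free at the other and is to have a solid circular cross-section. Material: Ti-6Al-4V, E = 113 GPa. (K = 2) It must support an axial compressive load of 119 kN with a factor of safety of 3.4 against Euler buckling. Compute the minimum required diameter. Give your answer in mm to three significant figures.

Required P_cr = n·P = 3.4 × 119 = 404.6 kN
L_e = K·L = 2 × 5.54 = 11.08 m
Required I = P_cr·L_e²/(π²E) = 4.046×10^5 × 11.08² / (π² × 1.13×10^11) = 4.454×10^-5 m⁴
I_req = 4.454×10^7 mm⁴
Solid circle: I = πd⁴/64  ⇒  d = (64I/π)^(1/4) = (64×4.454×10^7/π)^(1/4) = 174 mm

d ≈ 174 mm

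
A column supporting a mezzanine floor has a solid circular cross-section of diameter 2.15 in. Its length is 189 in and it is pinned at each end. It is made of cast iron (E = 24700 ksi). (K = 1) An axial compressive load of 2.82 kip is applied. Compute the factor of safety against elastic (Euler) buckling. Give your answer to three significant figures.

n ≈ 2.54

I = πd⁴/64 = π×2.15⁴/64 = 1.049 in⁴
Effective length L_e = K·L = 1 × 189 = 189.0 in
P_cr = π²EI / L_e² = π² × 24700×10³ × 1.049 / 189.0² = 7.158×10^3 lb
Factor of safety n = P_cr / P = 7.1581 / 2.82 = 2.54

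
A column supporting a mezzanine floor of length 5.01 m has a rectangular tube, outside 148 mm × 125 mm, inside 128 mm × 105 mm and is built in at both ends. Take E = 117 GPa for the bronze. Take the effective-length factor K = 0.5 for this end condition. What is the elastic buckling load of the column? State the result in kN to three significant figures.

P_cr ≈ 2160 kN

Weak-axis I_min = (h_o·b_o³ − h_i·b_i³)/12 with b_o = 125, b_i = 105.0 mm (shorter outer/inner sides).
I_min = (148×125³ − 128.0×105.0³)/12 = 1.174×10^7 mm⁴
I = 1.174×10^7 mm⁴ = 1.174×10^-5 m⁴
Effective length L_e = K·L = 0.5 × 5.01 = 2.505 m
P_cr = π²EI / L_e² = π² × 117×10⁹ × 1.174×10^-5 / 2.505² = 2.161×10^6 N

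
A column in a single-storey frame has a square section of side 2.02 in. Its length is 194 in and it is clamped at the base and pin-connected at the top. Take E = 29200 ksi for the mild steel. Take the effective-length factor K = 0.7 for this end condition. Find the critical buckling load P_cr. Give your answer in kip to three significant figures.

P_cr ≈ 21.7 kip

I = a⁴/12 = 2.02⁴/12 = 1.387 in⁴
Effective length L_e = K·L = 0.7 × 194 = 135.8 in
P_cr = π²EI / L_e² = π² × 29200×10³ × 1.387 / 135.8² = 2.168×10^4 lb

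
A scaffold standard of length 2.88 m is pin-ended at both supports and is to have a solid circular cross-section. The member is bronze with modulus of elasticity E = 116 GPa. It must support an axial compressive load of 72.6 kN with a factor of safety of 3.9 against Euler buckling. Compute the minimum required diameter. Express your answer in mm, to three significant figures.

d ≈ 80.4 mm

Required P_cr = n·P = 3.9 × 72.6 = 283.1 kN
L_e = K·L = 1 × 2.88 = 2.880 m
Required I = P_cr·L_e²/(π²E) = 2.831×10^5 × 2.880² / (π² × 1.16×10^11) = 2.051×10^-6 m⁴
I_req = 2.051×10^6 mm⁴
Solid circle: I = πd⁴/64  ⇒  d = (64I/π)^(1/4) = (64×2.051×10^6/π)^(1/4) = 80.4 mm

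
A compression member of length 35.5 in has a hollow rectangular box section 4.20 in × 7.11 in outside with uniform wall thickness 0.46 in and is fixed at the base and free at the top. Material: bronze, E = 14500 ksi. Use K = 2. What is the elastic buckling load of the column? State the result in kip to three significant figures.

Inner dimensions: h_i = 7.11 − 2×0.46 = 6.190 in, b_i = 4.20 − 2×0.46 = 3.280 in
Weak-axis I_min = (h_o·b_o³ − h_i·b_i³)/12 with b_o = 4.20, b_i = 3.280 in (shorter outer/inner sides).
I_min = (7.11×4.20³ − 6.190×3.280³)/12 = 25.69 in⁴
Effective length L_e = K·L = 2 × 35.5 = 71.00 in
P_cr = π²EI / L_e² = π² × 14500×10³ × 25.69 / 71.00² = 7.294×10^5 lb

P_cr ≈ 729 kip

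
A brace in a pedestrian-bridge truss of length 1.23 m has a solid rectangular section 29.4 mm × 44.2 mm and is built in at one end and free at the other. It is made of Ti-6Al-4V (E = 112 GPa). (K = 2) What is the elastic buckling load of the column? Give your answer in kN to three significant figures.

P_cr ≈ 17.1 kN

Buckling occurs about the weak axis: I_min = h·b³/12 with b = 29.4 mm (the shorter side).
I_min = 44.2×29.4³/12 = 9.360×10^4 mm⁴
I = 9.360×10^4 mm⁴ = 9.360×10^-8 m⁴
Effective length L_e = K·L = 2 × 1.23 = 2.460 m
P_cr = π²EI / L_e² = π² × 112×10⁹ × 9.360×10^-8 / 2.460² = 1.710×10^4 N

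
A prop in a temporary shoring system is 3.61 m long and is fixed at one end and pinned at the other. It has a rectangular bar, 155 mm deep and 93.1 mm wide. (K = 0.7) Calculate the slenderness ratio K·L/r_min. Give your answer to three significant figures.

λ ≈ 94.0

For a rectangle r_min = b/√12 = 93.1/√12 = 26.88 mm
L_e = K·L = 0.7 × 3.61 m = 2.527 m = 2527.0 mm
λ = L_e / r_min = 2527.0 / 26.88 = 94.0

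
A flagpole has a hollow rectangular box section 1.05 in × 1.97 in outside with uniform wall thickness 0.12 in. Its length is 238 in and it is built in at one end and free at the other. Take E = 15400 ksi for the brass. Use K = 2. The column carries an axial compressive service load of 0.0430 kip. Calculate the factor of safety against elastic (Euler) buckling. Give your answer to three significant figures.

n ≈ 1.77

Inner dimensions: h_i = 1.97 − 2×0.12 = 1.730 in, b_i = 1.05 − 2×0.12 = 0.8100 in
Weak-axis I_min = (h_o·b_o³ − h_i·b_i³)/12 with b_o = 1.05, b_i = 0.8100 in (shorter outer/inner sides).
I_min = (1.97×1.05³ − 1.730×0.8100³)/12 = 0.1134 in⁴
Effective length L_e = K·L = 2 × 238 = 476.0 in
P_cr = π²EI / L_e² = π² × 15400×10³ × 0.1134 / 476.0² = 76.09 lb
Factor of safety n = P_cr / P = 0.076089 / 0.0430 = 1.77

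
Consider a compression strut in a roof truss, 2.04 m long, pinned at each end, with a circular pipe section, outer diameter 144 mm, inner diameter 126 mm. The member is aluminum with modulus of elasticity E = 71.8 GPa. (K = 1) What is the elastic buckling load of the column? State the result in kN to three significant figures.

d_o = 144 mm, d_i = 126 mm
I = π(d_o⁴ − d_i⁴)/64 = π(144⁴ − 126.0⁴)/64 = 8.734×10^6 mm⁴
I = 8.734×10^6 mm⁴ = 8.734×10^-6 m⁴
Effective length L_e = K·L = 1 × 2.04 = 2.040 m
P_cr = π²EI / L_e² = π² × 71.8×10⁹ × 8.734×10^-6 / 2.040² = 1.487×10^6 N

P_cr ≈ 1490 kN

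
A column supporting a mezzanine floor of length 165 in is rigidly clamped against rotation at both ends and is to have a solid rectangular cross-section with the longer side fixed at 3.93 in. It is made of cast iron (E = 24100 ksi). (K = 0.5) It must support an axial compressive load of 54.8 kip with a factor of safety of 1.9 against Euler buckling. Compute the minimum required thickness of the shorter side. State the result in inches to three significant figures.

Required P_cr = n·P = 1.9 × 54.8 = 104.1 kip
L_e = K·L = 0.5 × 165 = 82.50 in
Required I = P_cr·L_e²/(π²E) = 1.041×10^5 × 82.50² / (π² × 2.41×10^7) = 2.979 in⁴
Rectangle, weak axis: I_min = h·b³/12 with h = 3.93 in fixed  ⇒  b = (12I/h)^(1/3) = 2.09 in

b ≈ 2.09 in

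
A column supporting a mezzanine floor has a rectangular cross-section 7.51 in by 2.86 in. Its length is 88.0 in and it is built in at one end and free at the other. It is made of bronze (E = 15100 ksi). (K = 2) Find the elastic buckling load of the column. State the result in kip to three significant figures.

P_cr ≈ 70.4 kip

Buckling occurs about the weak axis: I_min = h·b³/12 with b = 2.86 in (the shorter side).
I_min = 7.51×2.86³/12 = 14.64 in⁴
Effective length L_e = K·L = 2 × 88.0 = 176.0 in
P_cr = π²EI / L_e² = π² × 15100×10³ × 14.64 / 176.0² = 7.044×10^4 lb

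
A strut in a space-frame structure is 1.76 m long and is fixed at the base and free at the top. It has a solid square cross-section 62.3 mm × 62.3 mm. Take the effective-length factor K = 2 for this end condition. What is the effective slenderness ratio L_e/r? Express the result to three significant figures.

For a square r = a/√12 = 62.3/√12 = 17.98 mm
L_e = K·L = 2 × 1.76 m = 3.520 m = 3520.0 mm
λ = L_e / r_min = 3520.0 / 17.98 = 196

λ ≈ 196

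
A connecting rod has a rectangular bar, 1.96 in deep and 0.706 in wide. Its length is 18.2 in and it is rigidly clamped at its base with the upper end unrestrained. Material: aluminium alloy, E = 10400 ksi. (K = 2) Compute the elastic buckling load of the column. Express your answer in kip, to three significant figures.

P_cr ≈ 4.45 kip

Buckling occurs about the weak axis: I_min = h·b³/12 with b = 0.706 in (the shorter side).
I_min = 1.96×0.706³/12 = 5.748×10^-2 in⁴
Effective length L_e = K·L = 2 × 18.2 = 36.40 in
P_cr = π²EI / L_e² = π² × 10400×10³ × 5.748×10^-2 / 36.40² = 4.453×10^3 lb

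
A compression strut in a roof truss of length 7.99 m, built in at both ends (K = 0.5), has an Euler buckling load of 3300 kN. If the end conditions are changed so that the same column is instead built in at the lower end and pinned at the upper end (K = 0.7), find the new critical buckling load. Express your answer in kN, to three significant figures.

P_cr ≈ 1680 kN

P_cr ∝ 1/K², so P_cr,new = P_cr,old × (K_old/K_new)² = 3300 × (0.5/0.7)²
= 3300 × 0.5102 = 1680 kN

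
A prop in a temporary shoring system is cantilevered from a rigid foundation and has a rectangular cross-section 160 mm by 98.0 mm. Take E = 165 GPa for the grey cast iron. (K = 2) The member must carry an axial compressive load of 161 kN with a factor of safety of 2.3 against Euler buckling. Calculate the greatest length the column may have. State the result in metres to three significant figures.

L_max ≈ 3.71 m

Buckling occurs about the weak axis: I_min = h·b³/12 with b = 98.0 mm (the shorter side).
I_min = 160×98.0³/12 = 1.255×10^7 mm⁴
I = 1.255×10^-5 m⁴
Required critical load P_cr = n·P = 2.3 × 161 = 370.3 kN = 3.703×10^5 N
From P_cr = π²EI/(K·L)²:  L = (1/K)·√(π²EI/P_cr) = (1/2)·√(π²×1.65×10^11×1.255×10^-5/3.703×10^5)
L = 3.71 m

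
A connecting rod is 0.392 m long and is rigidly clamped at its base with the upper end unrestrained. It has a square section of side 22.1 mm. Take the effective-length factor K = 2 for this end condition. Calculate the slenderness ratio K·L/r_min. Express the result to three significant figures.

λ ≈ 123

For a square r = a/√12 = 22.1/√12 = 6.380 mm
L_e = K·L = 2 × 0.392 m = 0.7840 m = 784.00 mm
λ = L_e / r_min = 784.00 / 6.380 = 123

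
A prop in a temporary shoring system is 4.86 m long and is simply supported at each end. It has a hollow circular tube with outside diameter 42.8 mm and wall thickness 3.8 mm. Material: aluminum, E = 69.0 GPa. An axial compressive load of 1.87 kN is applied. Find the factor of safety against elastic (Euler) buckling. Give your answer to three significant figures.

Inner diameter d_i = 42.8 − 2×3.8 = 35.20 mm
I = π(d_o⁴ − d_i⁴)/64 = π(42.8⁴ − 35.20⁴)/64 = 8.936×10^4 mm⁴
I = 8.936×10^4 mm⁴ = 8.936×10^-8 m⁴
Effective length L_e = K·L = 1 × 4.86 = 4.860 m
P_cr = π²EI / L_e² = π² × 69.0×10⁹ × 8.936×10^-8 / 4.860² = 2.576×10^3 N
Factor of safety n = P_cr / P = 2.5764 / 1.87 = 1.38

n ≈ 1.38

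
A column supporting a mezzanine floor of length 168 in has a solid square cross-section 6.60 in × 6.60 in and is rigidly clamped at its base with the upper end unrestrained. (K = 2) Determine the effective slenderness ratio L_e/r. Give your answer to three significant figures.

I = a⁴/12 = 6.60⁴/12 = 158.1 in⁴
A = 43.56 in²;  r_min = √(I/A) = √(158.1/43.56) = 1.905 in
L_e = K·L = 2 × 168 = 336.0 in
λ = L_e / r_min = 336.00 / 1.905 = 176

λ ≈ 176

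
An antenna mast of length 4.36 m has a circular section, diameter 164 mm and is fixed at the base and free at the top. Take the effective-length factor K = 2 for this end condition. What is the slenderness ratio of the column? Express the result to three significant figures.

λ ≈ 213

I = πd⁴/64 = π×164⁴/64 = 3.551×10^7 mm⁴
A = 2.112×10^4 mm²;  r_min = √(I/A) = √(3.551×10^7/2.112×10^4) = 41.00 mm
L_e = K·L = 2 × 4.36 m = 8.720 m = 8720.0 mm
λ = L_e / r_min = 8720.0 / 41.00 = 213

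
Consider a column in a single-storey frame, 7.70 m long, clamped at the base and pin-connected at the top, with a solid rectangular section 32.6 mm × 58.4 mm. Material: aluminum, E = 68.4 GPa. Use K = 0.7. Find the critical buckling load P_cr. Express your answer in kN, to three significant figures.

P_cr ≈ 3.92 kN

Buckling occurs about the weak axis: I_min = h·b³/12 with b = 32.6 mm (the shorter side).
I_min = 58.4×32.6³/12 = 1.686×10^5 mm⁴
I = 1.686×10^5 mm⁴ = 1.686×10^-7 m⁴
Effective length L_e = K·L = 0.7 × 7.70 = 5.390 m
P_cr = π²EI / L_e² = π² × 68.4×10⁹ × 1.686×10^-7 / 5.390² = 3.918×10^3 N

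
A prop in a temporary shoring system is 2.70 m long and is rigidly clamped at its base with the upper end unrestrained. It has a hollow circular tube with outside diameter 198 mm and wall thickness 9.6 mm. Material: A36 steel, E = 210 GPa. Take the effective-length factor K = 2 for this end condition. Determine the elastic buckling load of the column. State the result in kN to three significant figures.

P_cr ≈ 1800 kN

Inner diameter d_i = 198 − 2×9.6 = 178.8 mm
I = π(d_o⁴ − d_i⁴)/64 = π(198⁴ − 178.8⁴)/64 = 2.528×10^7 mm⁴
I = 2.528×10^7 mm⁴ = 2.528×10^-5 m⁴
Effective length L_e = K·L = 2 × 2.70 = 5.400 m
P_cr = π²EI / L_e² = π² × 210×10⁹ × 2.528×10^-5 / 5.400² = 1.797×10^6 N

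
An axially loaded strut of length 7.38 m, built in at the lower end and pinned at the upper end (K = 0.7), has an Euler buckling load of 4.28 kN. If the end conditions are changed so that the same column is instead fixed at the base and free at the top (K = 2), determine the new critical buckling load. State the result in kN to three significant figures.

P_cr ≈ 0.524 kN

P_cr ∝ 1/K², so P_cr,new = P_cr,old × (K_old/K_new)² = 4.28 × (0.7/2)²
= 4.28 × 0.1225 = 0.524 kN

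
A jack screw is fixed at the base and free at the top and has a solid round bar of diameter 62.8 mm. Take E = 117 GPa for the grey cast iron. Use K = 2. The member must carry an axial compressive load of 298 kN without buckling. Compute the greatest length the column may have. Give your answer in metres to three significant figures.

L_max ≈ 0.860 m

I = πd⁴/64 = π×62.8⁴/64 = 7.635×10^5 mm⁴
I = 7.635×10^-7 m⁴
At the buckling limit P_cr = P = 2.980×10^5 N
From P_cr = π²EI/(K·L)²:  L = (1/K)·√(π²EI/P_cr) = (1/2)·√(π²×1.17×10^11×7.635×10^-7/2.980×10^5)
L = 0.860 m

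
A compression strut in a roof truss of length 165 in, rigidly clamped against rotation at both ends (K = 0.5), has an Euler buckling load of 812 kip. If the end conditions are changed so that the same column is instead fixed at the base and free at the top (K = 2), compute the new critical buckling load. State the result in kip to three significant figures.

P_cr ≈ 50.8 kip

P_cr ∝ 1/K², so P_cr,new = P_cr,old × (K_old/K_new)² = 812 × (0.5/2)²
= 812 × 0.06250 = 50.8 kip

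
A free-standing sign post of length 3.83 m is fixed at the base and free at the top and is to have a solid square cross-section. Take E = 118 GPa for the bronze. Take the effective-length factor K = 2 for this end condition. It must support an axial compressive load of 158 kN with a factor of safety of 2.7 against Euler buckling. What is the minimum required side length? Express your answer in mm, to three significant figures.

Required P_cr = n·P = 2.7 × 158 = 426.6 kN
L_e = K·L = 2 × 3.83 = 7.660 m
Required I = P_cr·L_e²/(π²E) = 4.266×10^5 × 7.660² / (π² × 1.18×10^11) = 2.149×10^-5 m⁴
I_req = 2.149×10^7 mm⁴
Solid square: I = a⁴/12  ⇒  a = (12I)^(1/4) = (12×2.149×10^7)^(1/4) = 127 mm

a ≈ 127 mm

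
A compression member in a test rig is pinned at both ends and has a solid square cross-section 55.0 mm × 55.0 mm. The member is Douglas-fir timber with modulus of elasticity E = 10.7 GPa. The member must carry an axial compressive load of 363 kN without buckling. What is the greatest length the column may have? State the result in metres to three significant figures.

L_max ≈ 0.471 m

I = a⁴/12 = 55.0⁴/12 = 7.626×10^5 mm⁴
I = 7.626×10^-7 m⁴
At the buckling limit P_cr = P = 3.630×10^5 N
From P_cr = π²EI/(K·L)²:  L = (1/K)·√(π²EI/P_cr) = (1/1)·√(π²×1.07×10^10×7.626×10^-7/3.630×10^5)
L = 0.471 m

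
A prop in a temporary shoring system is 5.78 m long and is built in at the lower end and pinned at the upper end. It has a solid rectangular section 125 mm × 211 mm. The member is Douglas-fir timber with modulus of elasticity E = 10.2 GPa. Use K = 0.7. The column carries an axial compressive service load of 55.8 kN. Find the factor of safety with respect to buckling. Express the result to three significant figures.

n ≈ 3.78

Buckling occurs about the weak axis: I_min = h·b³/12 with b = 125 mm (the shorter side).
I_min = 211×125³/12 = 3.434×10^7 mm⁴
I = 3.434×10^7 mm⁴ = 3.434×10^-5 m⁴
Effective length L_e = K·L = 0.7 × 5.78 = 4.046 m
P_cr = π²EI / L_e² = π² × 10.2×10⁹ × 3.434×10^-5 / 4.046² = 2.112×10^5 N
Factor of safety n = P_cr / P = 211.19 / 55.8 = 3.78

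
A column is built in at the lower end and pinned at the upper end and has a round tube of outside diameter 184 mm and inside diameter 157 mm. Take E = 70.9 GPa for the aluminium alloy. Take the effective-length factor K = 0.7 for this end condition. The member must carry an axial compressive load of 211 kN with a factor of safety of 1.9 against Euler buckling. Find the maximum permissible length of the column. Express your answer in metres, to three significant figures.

d_o = 184 mm, d_i = 157 mm
I = π(d_o⁴ − d_i⁴)/64 = π(184⁴ − 157.0⁴)/64 = 2.644×10^7 mm⁴
I = 2.644×10^-5 m⁴
Required critical load P_cr = n·P = 1.9 × 211 = 400.9 kN = 4.009×10^5 N
From P_cr = π²EI/(K·L)²:  L = (1/K)·√(π²EI/P_cr) = (1/0.7)·√(π²×7.09×10^10×2.644×10^-5/4.009×10^5)
L = 9.71 m

L_max ≈ 9.71 m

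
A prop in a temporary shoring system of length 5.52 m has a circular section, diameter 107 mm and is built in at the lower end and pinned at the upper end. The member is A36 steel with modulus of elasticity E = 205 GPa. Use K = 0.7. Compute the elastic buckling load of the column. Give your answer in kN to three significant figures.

I = πd⁴/64 = π×107⁴/64 = 6.434×10^6 mm⁴
I = 6.434×10^6 mm⁴ = 6.434×10^-6 m⁴
Effective length L_e = K·L = 0.7 × 5.52 = 3.864 m
P_cr = π²EI / L_e² = π² × 205×10⁹ × 6.434×10^-6 / 3.864² = 8.719×10^5 N

P_cr ≈ 872 kN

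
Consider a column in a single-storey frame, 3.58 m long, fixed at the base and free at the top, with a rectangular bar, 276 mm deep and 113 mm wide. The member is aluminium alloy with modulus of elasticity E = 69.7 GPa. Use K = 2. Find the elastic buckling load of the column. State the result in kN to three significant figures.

Buckling occurs about the weak axis: I_min = h·b³/12 with b = 113 mm (the shorter side).
I_min = 276×113³/12 = 3.319×10^7 mm⁴
I = 3.319×10^7 mm⁴ = 3.319×10^-5 m⁴
Effective length L_e = K·L = 2 × 3.58 = 7.160 m
P_cr = π²EI / L_e² = π² × 69.7×10⁹ × 3.319×10^-5 / 7.160² = 4.453×10^5 N

P_cr ≈ 445 kN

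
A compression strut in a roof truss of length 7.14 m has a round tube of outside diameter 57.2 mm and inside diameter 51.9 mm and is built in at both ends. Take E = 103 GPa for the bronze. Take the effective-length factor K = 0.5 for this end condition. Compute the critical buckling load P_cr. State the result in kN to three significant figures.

P_cr ≈ 13.5 kN

d_o = 57.2 mm, d_i = 51.9 mm
I = π(d_o⁴ − d_i⁴)/64 = π(57.2⁴ − 51.90⁴)/64 = 1.693×10^5 mm⁴
I = 1.693×10^5 mm⁴ = 1.693×10^-7 m⁴
Effective length L_e = K·L = 0.5 × 7.14 = 3.570 m
P_cr = π²EI / L_e² = π² × 103×10⁹ × 1.693×10^-7 / 3.570² = 1.351×10^4 N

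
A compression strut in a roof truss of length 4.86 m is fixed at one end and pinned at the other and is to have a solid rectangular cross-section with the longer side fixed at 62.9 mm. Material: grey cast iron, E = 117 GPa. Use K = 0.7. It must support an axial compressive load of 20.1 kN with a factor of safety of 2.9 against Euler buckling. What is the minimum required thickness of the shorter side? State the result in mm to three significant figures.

b ≈ 48.1 mm

Required P_cr = n·P = 2.9 × 20.1 = 58.29 kN
L_e = K·L = 0.7 × 4.86 = 3.402 m
Required I = P_cr·L_e²/(π²E) = 5.829×10^4 × 3.402² / (π² × 1.17×10^11) = 5.842×10^-7 m⁴
I_req = 5.842×10^5 mm⁴
Rectangle, weak axis: I_min = h·b³/12 with h = 62.9 mm fixed  ⇒  b = (12I/h)^(1/3) = 48.1 mm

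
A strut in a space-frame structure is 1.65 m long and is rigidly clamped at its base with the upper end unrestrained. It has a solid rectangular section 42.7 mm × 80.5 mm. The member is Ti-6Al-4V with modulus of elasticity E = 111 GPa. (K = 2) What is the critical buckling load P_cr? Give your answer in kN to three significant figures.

Buckling occurs about the weak axis: I_min = h·b³/12 with b = 42.7 mm (the shorter side).
I_min = 80.5×42.7³/12 = 5.223×10^5 mm⁴
I = 5.223×10^5 mm⁴ = 5.223×10^-7 m⁴
Effective length L_e = K·L = 2 × 1.65 = 3.300 m
P_cr = π²EI / L_e² = π² × 111×10⁹ × 5.223×10^-7 / 3.300² = 5.254×10^4 N

P_cr ≈ 52.5 kN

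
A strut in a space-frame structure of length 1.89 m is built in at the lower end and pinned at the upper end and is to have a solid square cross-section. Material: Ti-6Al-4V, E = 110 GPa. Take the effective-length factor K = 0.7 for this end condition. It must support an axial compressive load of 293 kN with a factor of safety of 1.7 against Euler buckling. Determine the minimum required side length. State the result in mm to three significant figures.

a ≈ 55.7 mm

Required P_cr = n·P = 1.7 × 293 = 498.1 kN
L_e = K·L = 0.7 × 1.89 = 1.323 m
Required I = P_cr·L_e²/(π²E) = 4.981×10^5 × 1.323² / (π² × 1.10×10^11) = 8.031×10^-7 m⁴
I_req = 8.031×10^5 mm⁴
Solid square: I = a⁴/12  ⇒  a = (12I)^(1/4) = (12×8.031×10^5)^(1/4) = 55.7 mm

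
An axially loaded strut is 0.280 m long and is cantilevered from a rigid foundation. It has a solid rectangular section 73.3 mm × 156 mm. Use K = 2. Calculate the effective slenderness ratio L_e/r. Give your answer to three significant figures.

λ ≈ 26.5

For a rectangle r_min = b/√12 = 73.3/√12 = 21.16 mm
L_e = K·L = 2 × 0.280 m = 0.5600 m = 560.00 mm
λ = L_e / r_min = 560.00 / 21.16 = 26.5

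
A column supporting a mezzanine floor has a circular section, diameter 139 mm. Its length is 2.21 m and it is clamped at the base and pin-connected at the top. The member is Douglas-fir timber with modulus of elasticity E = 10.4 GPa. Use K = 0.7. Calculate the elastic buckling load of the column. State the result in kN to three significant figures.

I = πd⁴/64 = π×139⁴/64 = 1.832×10^7 mm⁴
I = 1.832×10^7 mm⁴ = 1.832×10^-5 m⁴
Effective length L_e = K·L = 0.7 × 2.21 = 1.547 m
P_cr = π²EI / L_e² = π² × 10.4×10⁹ × 1.832×10^-5 / 1.547² = 7.859×10^5 N

P_cr ≈ 786 kN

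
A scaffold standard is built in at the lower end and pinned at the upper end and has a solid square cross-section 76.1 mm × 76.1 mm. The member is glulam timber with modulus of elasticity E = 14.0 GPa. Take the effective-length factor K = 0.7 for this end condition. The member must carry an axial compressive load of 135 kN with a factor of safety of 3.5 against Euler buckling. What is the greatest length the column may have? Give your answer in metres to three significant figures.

L_max ≈ 1.29 m

I = a⁴/12 = 76.1⁴/12 = 2.795×10^6 mm⁴
I = 2.795×10^-6 m⁴
Required critical load P_cr = n·P = 3.5 × 135 = 472.5 kN = 4.725×10^5 N
From P_cr = π²EI/(K·L)²:  L = (1/K)·√(π²EI/P_cr) = (1/0.7)·√(π²×1.40×10^10×2.795×10^-6/4.725×10^5)
L = 1.29 m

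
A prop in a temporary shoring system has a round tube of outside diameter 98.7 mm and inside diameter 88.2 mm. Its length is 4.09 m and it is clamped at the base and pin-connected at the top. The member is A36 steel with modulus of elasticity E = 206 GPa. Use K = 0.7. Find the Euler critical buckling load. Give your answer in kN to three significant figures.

P_cr ≈ 419 kN

d_o = 98.7 mm, d_i = 88.2 mm
I = π(d_o⁴ − d_i⁴)/64 = π(98.7⁴ − 88.20⁴)/64 = 1.688×10^6 mm⁴
I = 1.688×10^6 mm⁴ = 1.688×10^-6 m⁴
Effective length L_e = K·L = 0.7 × 4.09 = 2.863 m
P_cr = π²EI / L_e² = π² × 206×10⁹ × 1.688×10^-6 / 2.863² = 4.186×10^5 N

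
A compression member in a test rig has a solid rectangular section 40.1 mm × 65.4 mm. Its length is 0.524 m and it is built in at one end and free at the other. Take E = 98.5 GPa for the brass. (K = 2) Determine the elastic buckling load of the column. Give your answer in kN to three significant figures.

Buckling occurs about the weak axis: I_min = h·b³/12 with b = 40.1 mm (the shorter side).
I_min = 65.4×40.1³/12 = 3.514×10^5 mm⁴
I = 3.514×10^5 mm⁴ = 3.514×10^-7 m⁴
Effective length L_e = K·L = 2 × 0.524 = 1.048 m
P_cr = π²EI / L_e² = π² × 98.5×10⁹ × 3.514×10^-7 / 1.048² = 3.111×10^5 N

P_cr ≈ 311 kN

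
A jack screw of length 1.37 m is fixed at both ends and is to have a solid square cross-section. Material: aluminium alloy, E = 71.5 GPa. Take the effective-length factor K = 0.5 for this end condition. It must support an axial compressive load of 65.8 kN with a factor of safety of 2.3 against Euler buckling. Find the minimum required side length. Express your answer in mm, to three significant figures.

Required P_cr = n·P = 2.3 × 65.8 = 151.3 kN
L_e = K·L = 0.5 × 1.37 = 0.6850 m
Required I = P_cr·L_e²/(π²E) = 1.513×10^5 × 0.6850² / (π² × 7.15×10^10) = 1.006×10^-7 m⁴
I_req = 1.006×10^5 mm⁴
Solid square: I = a⁴/12  ⇒  a = (12I)^(1/4) = (12×1.006×10^5)^(1/4) = 33.1 mm

a ≈ 33.1 mm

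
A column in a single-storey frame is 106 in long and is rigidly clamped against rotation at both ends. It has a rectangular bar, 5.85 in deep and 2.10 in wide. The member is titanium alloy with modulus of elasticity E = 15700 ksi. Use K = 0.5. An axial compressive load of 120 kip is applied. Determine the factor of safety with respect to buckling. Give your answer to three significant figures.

Buckling occurs about the weak axis: I_min = h·b³/12 with b = 2.10 in (the shorter side).
I_min = 5.85×2.10³/12 = 4.515 in⁴
Effective length L_e = K·L = 0.5 × 106 = 53.00 in
P_cr = π²EI / L_e² = π² × 15700×10³ × 4.515 / 53.00² = 2.490×10^5 lb
Factor of safety n = P_cr / P = 249.05 / 120 = 2.08

n ≈ 2.08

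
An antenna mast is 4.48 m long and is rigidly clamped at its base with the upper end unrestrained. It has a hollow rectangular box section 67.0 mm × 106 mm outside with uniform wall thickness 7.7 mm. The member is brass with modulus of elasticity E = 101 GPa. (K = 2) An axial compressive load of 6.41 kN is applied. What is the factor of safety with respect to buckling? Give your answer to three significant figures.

Inner dimensions: h_i = 106 − 2×7.7 = 90.60 mm, b_i = 67.0 − 2×7.7 = 51.60 mm
Weak-axis I_min = (h_o·b_o³ − h_i·b_i³)/12 with b_o = 67.0, b_i = 51.60 mm (shorter outer/inner sides).
I_min = (106×67.0³ − 90.60×51.60³)/12 = 1.619×10^6 mm⁴
I = 1.619×10^6 mm⁴ = 1.619×10^-6 m⁴
Effective length L_e = K·L = 2 × 4.48 = 8.960 m
P_cr = π²EI / L_e² = π² × 101×10⁹ × 1.619×10^-6 / 8.960² = 2.011×10^4 N
Factor of safety n = P_cr / P = 20.108 / 6.41 = 3.14

n ≈ 3.14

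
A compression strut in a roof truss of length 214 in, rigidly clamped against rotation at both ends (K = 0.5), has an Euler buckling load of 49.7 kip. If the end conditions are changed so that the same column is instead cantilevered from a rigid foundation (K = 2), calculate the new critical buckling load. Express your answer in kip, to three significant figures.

P_cr ∝ 1/K², so P_cr,new = P_cr,old × (K_old/K_new)² = 49.7 × (0.5/2)²
= 49.7 × 0.06250 = 3.11 kip

P_cr ≈ 3.11 kip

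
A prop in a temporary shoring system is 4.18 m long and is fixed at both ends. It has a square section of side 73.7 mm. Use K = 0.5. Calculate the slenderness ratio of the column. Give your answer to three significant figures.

I = a⁴/12 = 73.7⁴/12 = 2.459×10^6 mm⁴
A = 5.432×10^3 mm²;  r_min = √(I/A) = √(2.459×10^6/5.432×10^3) = 21.28 mm
L_e = K·L = 0.5 × 4.18 m = 2.090 m = 2090.0 mm
λ = L_e / r_min = 2090.0 / 21.28 = 98.2

λ ≈ 98.2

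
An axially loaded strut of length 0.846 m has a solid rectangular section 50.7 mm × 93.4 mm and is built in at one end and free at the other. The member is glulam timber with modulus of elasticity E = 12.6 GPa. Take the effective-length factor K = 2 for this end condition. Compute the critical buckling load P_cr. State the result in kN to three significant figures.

P_cr ≈ 44.1 kN

Buckling occurs about the weak axis: I_min = h·b³/12 with b = 50.7 mm (the shorter side).
I_min = 93.4×50.7³/12 = 1.014×10^6 mm⁴
I = 1.014×10^6 mm⁴ = 1.014×10^-6 m⁴
Effective length L_e = K·L = 2 × 0.846 = 1.692 m
P_cr = π²EI / L_e² = π² × 12.6×10⁹ × 1.014×10^-6 / 1.692² = 4.406×10^4 N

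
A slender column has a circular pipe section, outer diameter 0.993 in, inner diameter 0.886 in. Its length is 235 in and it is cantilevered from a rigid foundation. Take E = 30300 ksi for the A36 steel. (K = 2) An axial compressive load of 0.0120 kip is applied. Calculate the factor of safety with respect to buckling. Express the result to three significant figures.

n ≈ 1.97

d_o = 0.993 in, d_i = 0.886 in
I = π(d_o⁴ − d_i⁴)/64 = π(0.993⁴ − 0.8860⁴)/64 = 1.748×10^-2 in⁴
Effective length L_e = K·L = 2 × 235 = 470.0 in
P_cr = π²EI / L_e² = π² × 30300×10³ × 1.748×10^-2 / 470.0² = 23.66 lb
Factor of safety n = P_cr / P = 0.023662 / 0.0120 = 1.97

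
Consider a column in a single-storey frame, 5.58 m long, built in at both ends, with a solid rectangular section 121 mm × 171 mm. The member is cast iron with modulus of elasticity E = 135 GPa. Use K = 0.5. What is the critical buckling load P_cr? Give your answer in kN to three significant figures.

P_cr ≈ 4320 kN

Buckling occurs about the weak axis: I_min = h·b³/12 with b = 121 mm (the shorter side).
I_min = 171×121³/12 = 2.524×10^7 mm⁴
I = 2.524×10^7 mm⁴ = 2.524×10^-5 m⁴
Effective length L_e = K·L = 0.5 × 5.58 = 2.790 m
P_cr = π²EI / L_e² = π² × 135×10⁹ × 2.524×10^-5 / 2.790² = 4.321×10^6 N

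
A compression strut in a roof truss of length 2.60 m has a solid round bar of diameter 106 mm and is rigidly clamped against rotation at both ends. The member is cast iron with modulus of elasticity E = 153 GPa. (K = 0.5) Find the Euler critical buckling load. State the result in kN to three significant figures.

P_cr ≈ 5540 kN

I = πd⁴/64 = π×106⁴/64 = 6.197×10^6 mm⁴
I = 6.197×10^6 mm⁴ = 6.197×10^-6 m⁴
Effective length L_e = K·L = 0.5 × 2.60 = 1.300 m
P_cr = π²EI / L_e² = π² × 153×10⁹ × 6.197×10^-6 / 1.300² = 5.537×10^6 N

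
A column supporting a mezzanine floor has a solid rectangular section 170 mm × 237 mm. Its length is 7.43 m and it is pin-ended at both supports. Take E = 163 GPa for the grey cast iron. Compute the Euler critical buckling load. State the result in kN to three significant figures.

P_cr ≈ 2830 kN

Buckling occurs about the weak axis: I_min = h·b³/12 with b = 170 mm (the shorter side).
I_min = 237×170³/12 = 9.703×10^7 mm⁴
I = 9.703×10^7 mm⁴ = 9.703×10^-5 m⁴
Effective length L_e = K·L = 1 × 7.43 = 7.430 m
P_cr = π²EI / L_e² = π² × 163×10⁹ × 9.703×10^-5 / 7.430² = 2.828×10^6 N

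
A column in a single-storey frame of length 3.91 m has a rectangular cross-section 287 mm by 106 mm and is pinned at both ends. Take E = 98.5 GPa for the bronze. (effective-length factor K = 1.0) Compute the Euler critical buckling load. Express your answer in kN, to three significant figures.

P_cr ≈ 1810 kN

Buckling occurs about the weak axis: I_min = h·b³/12 with b = 106 mm (the shorter side).
I_min = 287×106³/12 = 2.849×10^7 mm⁴
I = 2.849×10^7 mm⁴ = 2.849×10^-5 m⁴
Effective length L_e = K·L = 1 × 3.91 = 3.910 m
P_cr = π²EI / L_e² = π² × 98.5×10⁹ × 2.849×10^-5 / 3.910² = 1.811×10^6 N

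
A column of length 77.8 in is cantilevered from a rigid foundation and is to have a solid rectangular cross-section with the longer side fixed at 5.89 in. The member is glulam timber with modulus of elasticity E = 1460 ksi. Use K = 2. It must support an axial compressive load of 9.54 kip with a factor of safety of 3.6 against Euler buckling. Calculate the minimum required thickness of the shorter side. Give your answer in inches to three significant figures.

Required P_cr = n·P = 3.6 × 9.54 = 34.34 kip
L_e = K·L = 2 × 77.8 = 155.6 in
Required I = P_cr·L_e²/(π²E) = 3.434×10^4 × 155.6² / (π² × 1.46×10^6) = 57.71 in⁴
Rectangle, weak axis: I_min = h·b³/12 with h = 5.89 in fixed  ⇒  b = (12I/h)^(1/3) = 4.90 in

b ≈ 4.90 in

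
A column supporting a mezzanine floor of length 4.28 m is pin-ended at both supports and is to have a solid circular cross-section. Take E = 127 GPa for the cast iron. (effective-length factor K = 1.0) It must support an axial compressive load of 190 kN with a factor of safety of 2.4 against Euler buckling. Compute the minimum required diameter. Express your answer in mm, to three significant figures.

Required P_cr = n·P = 2.4 × 190 = 456.0 kN
L_e = K·L = 1 × 4.28 = 4.280 m
Required I = P_cr·L_e²/(π²E) = 4.560×10^5 × 4.280² / (π² × 1.27×10^11) = 6.664×10^-6 m⁴
I_req = 6.664×10^6 mm⁴
Solid circle: I = πd⁴/64  ⇒  d = (64I/π)^(1/4) = (64×6.664×10^6/π)^(1/4) = 108 mm

d ≈ 108 mm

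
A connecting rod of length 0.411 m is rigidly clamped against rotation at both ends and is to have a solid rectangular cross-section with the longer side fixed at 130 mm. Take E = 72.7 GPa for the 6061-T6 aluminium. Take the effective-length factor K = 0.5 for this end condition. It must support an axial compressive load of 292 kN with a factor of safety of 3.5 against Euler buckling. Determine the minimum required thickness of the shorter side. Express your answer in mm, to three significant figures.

Required P_cr = n·P = 3.5 × 292 = 1022 kN
L_e = K·L = 0.5 × 0.411 = 0.2055 m
Required I = P_cr·L_e²/(π²E) = 1.022×10^6 × 0.2055² / (π² × 7.27×10^10) = 6.015×10^-8 m⁴
I_req = 6.015×10^4 mm⁴
Rectangle, weak axis: I_min = h·b³/12 with h = 130 mm fixed  ⇒  b = (12I/h)^(1/3) = 17.7 mm

b ≈ 17.7 mm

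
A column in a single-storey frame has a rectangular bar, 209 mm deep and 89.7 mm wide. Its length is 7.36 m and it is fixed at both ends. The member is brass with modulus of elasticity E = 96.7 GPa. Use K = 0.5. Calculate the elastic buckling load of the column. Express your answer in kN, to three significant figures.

Buckling occurs about the weak axis: I_min = h·b³/12 with b = 89.7 mm (the shorter side).
I_min = 209×89.7³/12 = 1.257×10^7 mm⁴
I = 1.257×10^7 mm⁴ = 1.257×10^-5 m⁴
Effective length L_e = K·L = 0.5 × 7.36 = 3.680 m
P_cr = π²EI / L_e² = π² × 96.7×10⁹ × 1.257×10^-5 / 3.680² = 8.859×10^5 N

P_cr ≈ 886 kN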